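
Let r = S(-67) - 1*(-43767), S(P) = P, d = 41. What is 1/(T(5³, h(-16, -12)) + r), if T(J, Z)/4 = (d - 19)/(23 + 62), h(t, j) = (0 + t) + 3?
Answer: 85/3714588 ≈ 2.2883e-5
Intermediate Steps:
r = 43700 (r = -67 - 1*(-43767) = -67 + 43767 = 43700)
h(t, j) = 3 + t (h(t, j) = t + 3 = 3 + t)
T(J, Z) = 88/85 (T(J, Z) = 4*((41 - 19)/(23 + 62)) = 4*(22/85) = 88/85)
1/(T(5³, h(-16, -12)) + r) = 1/(88/85 + 43700) = 1/(3714588/85) = 85/3714588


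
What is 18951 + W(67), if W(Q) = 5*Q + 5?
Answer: 19291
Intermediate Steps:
W(Q) = 5 + 5*Q
18951 + W(67) = 18951 + (5 + 5*67) = 18951 + (5 + 335) = 18951 + 340 = 19291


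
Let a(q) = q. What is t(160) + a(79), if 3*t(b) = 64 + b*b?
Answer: 25901/3 ≈ 8633.7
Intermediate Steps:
t(b) = 64/3 + b²/3 (t(b) = (64 + b*b)/3 = (64 + b²)/3 = 64/3 + b²/3)
t(160) + a(79) = (64/3 + (⅓)*160²) + 79 = (64/3 + (⅓)*25600) + 79 = (64/3 + 25600/3) + 79 = 25664/3 + 79 = 25901/3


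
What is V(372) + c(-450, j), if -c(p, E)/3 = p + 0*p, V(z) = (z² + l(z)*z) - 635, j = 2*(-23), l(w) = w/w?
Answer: 139471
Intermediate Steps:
l(w) = 1
j = -46
V(z) = -635 + z + z² (V(z) = (z² + 1*z) - 635 = (z² + z) - 635 = (z + z²) - 635 = -635 + z + z²)
c(p, E) = -3*p (c(p, E) = -3*(p + 0*p) = -3*(p + 0) = -3*p)
V(372) + c(-450, j) = (-635 + 372 + 372²) - 3*(-450) = (-635 + 372 + 138384) + 1350 = 138121 + 1350 = 139471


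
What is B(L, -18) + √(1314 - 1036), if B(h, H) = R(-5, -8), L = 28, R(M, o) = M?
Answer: -5 + √278 ≈ 11.673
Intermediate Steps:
B(h, H) = -5
B(L, -18) + √(1314 - 1036) = -5 + √(1314 - 1036) = -5 + √278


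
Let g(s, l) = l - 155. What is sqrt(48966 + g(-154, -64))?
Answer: sqrt(48747) ≈ 220.79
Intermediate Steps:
g(s, l) = -155 + l
sqrt(48966 + g(-154, -64)) = sqrt(48966 + (-155 - 64)) = sqrt(48966 - 219) = sqrt(48747)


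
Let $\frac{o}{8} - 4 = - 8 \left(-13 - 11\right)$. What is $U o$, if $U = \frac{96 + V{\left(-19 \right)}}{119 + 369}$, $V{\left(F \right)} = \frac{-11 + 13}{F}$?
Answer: $\frac{357112}{1159} \approx 308.12$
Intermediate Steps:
$V{\left(F \right)} = \frac{2}{F}$
$o = 1568$ ($o = 32 + 8 \left(- 8 \left(-13 - 11\right)\right) = 32 + 8 \left(\left(-8\right) \left(-24\right)\right) = 32 + 8 \cdot 192 = 32 + 1536 = 1568$)
$U = \frac{911}{4636}$ ($U = \frac{96 + \frac{2}{-19}}{119 + 369} = \frac{96 + 2 \left(- \frac{1}{19}\right)}{488} = \left(96 - \frac{2}{19}\right) \frac{1}{488} = \frac{1822}{19} \cdot \frac{1}{488} = \frac{911}{4636} \approx 0.19651$)
$U o = \frac{911}{4636} \cdot 1568 = \frac{357112}{1159}$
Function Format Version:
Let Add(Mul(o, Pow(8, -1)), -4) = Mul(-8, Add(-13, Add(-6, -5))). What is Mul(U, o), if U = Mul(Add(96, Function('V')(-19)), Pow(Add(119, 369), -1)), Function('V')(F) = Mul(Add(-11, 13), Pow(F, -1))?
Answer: Rational(357112, 1159) ≈ 308.12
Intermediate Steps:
Function('V')(F) = Mul(2, Pow(F, -1))
o = 1568 (o = Add(32, Mul(8, Mul(-8, Add(-13, Add(-6, -5))))) = Add(32, Mul(8, Mul(-8, Add(-13, -11)))) = Add(32, Mul(8, Mul(-8, -24))) = Add(32, Mul(8, 192)) = Add(32, 1536) = 1568)
U = Rational(911, 4636) (U = Mul(Add(96, Mul(2, Pow(-19, -1))), Pow(Add(119, 369), -1)) = Mul(Add(96, Mul(2, Rational(-1, 19))), Pow(488, -1)) = Mul(Add(96, Rational(-2, 19)), Rational(1, 488)) = Mul(Rational(1822, 19), Rational(1, 488)) = Rational(911, 4636) ≈ 0.19651)
Mul(U, o) = Mul(Rational(911, 4636), 1568) = Rational(357112, 1159)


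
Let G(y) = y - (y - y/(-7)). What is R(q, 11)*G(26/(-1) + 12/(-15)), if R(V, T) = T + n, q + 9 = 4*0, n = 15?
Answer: 3484/35 ≈ 99.543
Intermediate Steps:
q = -9 (q = -9 + 4*0 = -9 + 0 = -9)
R(V, T) = 15 + T (R(V, T) = T + 15 = 15 + T)
G(y) = -y/7 (G(y) = y - (y - y*(-1)/7) = y - (y - (-1)*y/7) = y - (y + y/7) = y - 8*y/7 = -y/7)
R(q, 11)*G(26/(-1) + 12/(-15)) = (15 + 11)*(-(26/(-1) + 12/(-15))/7) = 26*(-(26*(-1) + 12*(-1/15))/7) = 26*(-(-26 - ⅘)/7) = 26*(-⅐*(-134/5)) = 26*(134/35) = 3484/35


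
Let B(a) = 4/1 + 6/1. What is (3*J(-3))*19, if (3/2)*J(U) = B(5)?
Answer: 380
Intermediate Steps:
B(a) = 10 (B(a) = 4*1 + 6*1 = 4 + 6 = 10)
J(U) = 20/3 (J(U) = (⅔)*10 = 20/3)
(3*J(-3))*19 = (3*(20/3))*19 = 20*19 = 380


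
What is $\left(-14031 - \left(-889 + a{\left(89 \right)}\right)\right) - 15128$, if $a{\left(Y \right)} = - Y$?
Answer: $-28181$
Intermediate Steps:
$\left(-14031 - \left(-889 + a{\left(89 \right)}\right)\right) - 15128 = \left(-14031 + \left(889 - \left(-1\right) 89\right)\right) - 15128 = \left(-14031 + \left(889 - -89\right)\right) - 15128 = \left(-14031 + \left(889 + 89\right)\right) - 15128 = \left(-14031 + 978\right) - 15128 = -13053 - 15128 = -28181$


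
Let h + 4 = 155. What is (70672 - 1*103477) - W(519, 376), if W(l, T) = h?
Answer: -32956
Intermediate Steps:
h = 151 (h = -4 + 155 = 151)
W(l, T) = 151
(70672 - 1*103477) - W(519, 376) = (70672 - 1*103477) - 1*151 = (70672 - 103477) - 151 = -32805 - 151 = -32956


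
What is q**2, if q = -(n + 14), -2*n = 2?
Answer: 169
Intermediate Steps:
n = -1 (n = -1/2*2 = -1)
q = -13 (q = -(-1 + 14) = -1*13 = -13)
q**2 = (-13)**2 = 169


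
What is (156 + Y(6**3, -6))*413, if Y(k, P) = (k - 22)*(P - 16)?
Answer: -1698256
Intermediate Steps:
Y(k, P) = (-22 + k)*(-16 + P)
(156 + Y(6**3, -6))*413 = (156 + (352 - 22*(-6) - 16*6**3 - 6*6**3))*413 = (156 + (352 + 132 - 16*216 - 6*216))*413 = (156 + (352 + 132 - 3456 - 1296))*413 = (156 - 4268)*413 = -4112*413 = -1698256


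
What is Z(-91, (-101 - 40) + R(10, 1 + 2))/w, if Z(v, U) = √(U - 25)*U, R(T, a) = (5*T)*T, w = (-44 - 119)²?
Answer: 359*√334/26569 ≈ 0.24694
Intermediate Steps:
w = 26569 (w = (-163)² = 26569)
R(T, a) = 5*T²
Z(v, U) = U*√(-25 + U) (Z(v, U) = √(-25 + U)*U = U*√(-25 + U))
Z(-91, (-101 - 40) + R(10, 1 + 2))/w = (((-101 - 40) + 5*10²)*√(-25 + ((-101 - 40) + 5*10²)))/26569 = ((-141 + 5*100)*√(-25 + (-141 + 5*100)))*(1/26569) = ((-141 + 500)*√(-25 + (-141 + 500)))*(1/26569) = (359*√(-25 + 359))*(1/26569) = (359*√334)*(1/26569) = 359*√334/26569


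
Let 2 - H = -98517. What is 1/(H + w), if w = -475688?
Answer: -1/377169 ≈ -2.6513e-6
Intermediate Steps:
H = 98519 (H = 2 - 1*(-98517) = 2 + 98517 = 98519)
1/(H + w) = 1/(98519 - 475688) = 1/(-377169) = -1/377169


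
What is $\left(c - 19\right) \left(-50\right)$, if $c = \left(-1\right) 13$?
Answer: $1600$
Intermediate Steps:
$c = -13$
$\left(c - 19\right) \left(-50\right) = \left(-13 - 19\right) \left(-50\right) = \left(-32\right) \left(-50\right) = 1600$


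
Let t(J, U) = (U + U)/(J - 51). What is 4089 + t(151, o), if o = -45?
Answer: 40881/10 ≈ 4088.1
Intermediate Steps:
t(J, U) = 2*U/(-51 + J) (t(J, U) = (2*U)/(-51 + J) = 2*U/(-51 + J))
4089 + t(151, o) = 4089 + 2*(-45)/(-51 + 151) = 4089 + 2*(-45)/100 = 4089 + 2*(-45)*(1/100) = 4089 - 9/10 = 40881/10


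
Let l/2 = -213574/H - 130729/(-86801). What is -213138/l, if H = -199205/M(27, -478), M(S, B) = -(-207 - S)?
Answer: -1842705168663645/4364036075561 ≈ -422.25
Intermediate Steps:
M(S, B) = 207 + S
H = -199205/234 (H = -199205/(207 + 27) = -199205/234 ≈ -851.30)
l = 8728072151122/17291193205 (l = 2*(-213574/(-199205/234) - 130729/(-86801)) = 2*(-213574*(-234/199205) - 130729*(-1/86801)) = 2*(49976316/199205 + 130729/86801) = 2*(4364036075561/17291193205) = 8728072151122/17291193205 ≈ 504.77)
-213138/l = -213138/8728072151122/17291193205 = -213138*17291193205/8728072151122 = -1842705168663645/4364036075561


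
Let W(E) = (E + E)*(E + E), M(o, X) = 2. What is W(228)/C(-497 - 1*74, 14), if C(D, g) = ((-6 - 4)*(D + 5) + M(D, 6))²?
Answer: 144/22201 ≈ 0.0064862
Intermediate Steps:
W(E) = 4*E² (W(E) = (2*E)*(2*E) = 4*E²)
C(D, g) = (-48 - 10*D)² (C(D, g) = ((-6 - 4)*(D + 5) + 2)² = (-10*(5 + D) + 2)² = ((-50 - 10*D) + 2)² = (-48 - 10*D)²)
W(228)/C(-497 - 1*74, 14) = (4*228²)/((4*(24 + 5*(-497 - 1*74))²)) = (4*51984)/((4*(24 + 5*(-497 - 74))²)) = 207936/((4*(24 + 5*(-571))²)) = 207936/((4*(24 - 2855)²)) = 207936/((4*(-2831)²)) = 207936/((4*8014561)) = 207936/32058244 = 207936*(1/32058244) = 144/22201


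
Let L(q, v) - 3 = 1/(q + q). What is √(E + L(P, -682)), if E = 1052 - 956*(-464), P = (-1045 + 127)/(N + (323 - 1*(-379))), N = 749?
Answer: √41634143403/306 ≈ 666.81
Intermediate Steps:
P = -918/1451 (P = (-1045 + 127)/(749 + (323 - 1*(-379))) = -918/(749 + (323 + 379)) = -918/(749 + 702) = -918/1451 ≈ -0.63267)
L(q, v) = 3 + 1/(2*q) (L(q, v) = 3 + 1/(q + q) = 3 + 1/(2*q))
E = 444636 (E = 1052 + 443584 = 444636)
√(E + L(P, -682)) = √(444636 + (3 + 1/(2*(-918/1451)))) = √(444636 + (3 + (½)*(-1451/918))) = √(444636 + (3 - 1451/1836)) = √(444636 + 4057/1836) = √(816355753/1836) = √41634143403/306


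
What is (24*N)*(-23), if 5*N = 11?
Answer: -6072/5 ≈ -1214.4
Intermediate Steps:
N = 11/5 (N = (⅕)*11 = 11/5 ≈ 2.2000)
(24*N)*(-23) = (24*(11/5))*(-23) = (264/5)*(-23) = -6072/5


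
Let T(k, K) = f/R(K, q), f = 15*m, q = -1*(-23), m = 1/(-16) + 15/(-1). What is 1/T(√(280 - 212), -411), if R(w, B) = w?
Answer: 2192/1205 ≈ 1.8191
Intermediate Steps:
m = -241/16 (m = 1*(-1/16) + 15*(-1) = -1/16 - 15 = -241/16 ≈ -15.063)
q = 23
f = -3615/16 (f = 15*(-241/16) = -3615/16 ≈ -225.94)
T(k, K) = -3615/(16*K)
1/T(√(280 - 212), -411) = 1/(-3615/16/(-411)) = 1/(-3615/16*(-1/411)) = 1/(1205/2192) = 2192/1205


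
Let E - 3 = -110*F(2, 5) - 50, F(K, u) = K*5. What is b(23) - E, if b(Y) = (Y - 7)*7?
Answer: 1259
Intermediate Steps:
F(K, u) = 5*K
E = -1147 (E = 3 + (-550*2 - 50) = 3 + (-110*10 - 50) = 3 + (-1100 - 50) = 3 - 1150 = -1147)
b(Y) = -49 + 7*Y (b(Y) = (-7 + Y)*7 = -49 + 7*Y)
b(23) - E = (-49 + 7*23) - 1*(-1147) = (-49 + 161) + 1147 = 112 + 1147 = 1259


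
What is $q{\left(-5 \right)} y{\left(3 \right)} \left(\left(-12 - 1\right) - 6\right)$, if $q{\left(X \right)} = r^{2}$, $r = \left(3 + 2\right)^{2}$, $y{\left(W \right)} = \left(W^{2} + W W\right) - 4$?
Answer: $-166250$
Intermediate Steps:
$y{\left(W \right)} = -4 + 2 W^{2}$ ($y{\left(W \right)} = \left(W^{2} + W^{2}\right) - 4 = 2 W^{2} - 4 = -4 + 2 W^{2}$)
$r = 25$ ($r = 5^{2} = 25$)
$q{\left(X \right)} = 625$ ($q{\left(X \right)} = 25^{2} = 625$)
$q{\left(-5 \right)} y{\left(3 \right)} \left(\left(-12 - 1\right) - 6\right) = 625 \left(-4 + 2 \cdot 3^{2}\right) \left(\left(-12 - 1\right) - 6\right) = 625 \left(-4 + 2 \cdot 9\right) \left(-13 - 6\right) = 625 \left(-4 + 18\right) \left(-19\right) = 625 \cdot 14 \left(-19\right) = 8750 \left(-19\right) = -166250$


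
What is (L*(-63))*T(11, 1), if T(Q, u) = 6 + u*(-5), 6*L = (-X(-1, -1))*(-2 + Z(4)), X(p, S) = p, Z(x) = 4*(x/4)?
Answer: -21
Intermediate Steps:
Z(x) = x (Z(x) = 4*(x*(¼)) = 4*(x/4) = x)
L = ⅓ (L = ((-1*(-1))*(-2 + 4))/6 = (1*2)/6 = (⅙)*2 = ⅓ ≈ 0.33333)
T(Q, u) = 6 - 5*u
(L*(-63))*T(11, 1) = ((⅓)*(-63))*(6 - 5*1) = -21*(6 - 5) = -21*1 = -21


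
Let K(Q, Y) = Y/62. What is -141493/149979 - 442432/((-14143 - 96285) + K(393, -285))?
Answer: 3145264309783/1026879366759 ≈ 3.0629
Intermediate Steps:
K(Q, Y) = Y/62 (K(Q, Y) = Y*(1/62) = Y/62)
-141493/149979 - 442432/((-14143 - 96285) + K(393, -285)) = -141493/149979 - 442432/((-14143 - 96285) + (1/62)*(-285)) = -141493*1/149979 - 442432/(-110428 - 285/62) = -141493/149979 - 442432/(-6846821/62) = -141493/149979 - 442432*(-62/6846821) = -141493/149979 + 27430784/6846821 = 3145264309783/1026879366759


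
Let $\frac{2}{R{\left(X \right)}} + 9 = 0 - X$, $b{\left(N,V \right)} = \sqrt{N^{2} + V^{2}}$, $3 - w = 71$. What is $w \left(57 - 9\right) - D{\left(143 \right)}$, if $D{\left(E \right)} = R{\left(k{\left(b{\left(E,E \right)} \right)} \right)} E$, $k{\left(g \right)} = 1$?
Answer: $- \frac{16177}{5} \approx -3235.4$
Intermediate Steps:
$w = -68$ ($w = 3 - 71 = -68$)
$R{\left(X \right)} = \frac{2}{-9 - X}$ ($R{\left(X \right)} = \frac{2}{-9 + \left(0 - X\right)} = \frac{2}{-9 - X}$)
$D{\left(E \right)} = - \frac{E}{5}$ ($D{\left(E \right)} = - \frac{2}{9 + 1} E = - \frac{2}{10} E = \left(-2\right) \frac{1}{10} E = - \frac{E}{5}$)
$w \left(57 - 9\right) - D{\left(143 \right)} = - 68 \left(57 - 9\right) - \left(- \frac{1}{5}\right) 143 = \left(-68\right) 48 - - \frac{143}{5} = -3264 + \frac{143}{5} = - \frac{16177}{5}$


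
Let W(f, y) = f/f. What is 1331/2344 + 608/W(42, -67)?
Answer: 1426483/2344 ≈ 608.57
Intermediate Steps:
W(f, y) = 1
1331/2344 + 608/W(42, -67) = 1331/2344 + 608/1 = 1331*(1/2344) + 608*1 = 1331/2344 + 608 = 1426483/2344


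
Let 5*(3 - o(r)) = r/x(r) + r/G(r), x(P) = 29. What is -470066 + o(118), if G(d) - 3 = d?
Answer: -1649454607/3509 ≈ -4.7006e+5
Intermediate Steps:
G(d) = 3 + d
o(r) = 3 - r/145 - r/(5*(3 + r)) (o(r) = 3 - (r/29 + r/(3 + r))/5 = 3 + (-r/145 - r/(5*(3 + r))) = 3 - r/145 - r/(5*(3 + r)))
-470066 + o(118) = -470066 + (1305 - 1*118² + 403*118)/(145*(3 + 118)) = -470066 + (1/145)*(1305 - 1*13924 + 47554)/121 = -470066 + (1/145)*(1/121)*(1305 - 13924 + 47554) = -470066 + (1/145)*(1/121)*34935 = -470066 + 6987/3509 = -1649454607/3509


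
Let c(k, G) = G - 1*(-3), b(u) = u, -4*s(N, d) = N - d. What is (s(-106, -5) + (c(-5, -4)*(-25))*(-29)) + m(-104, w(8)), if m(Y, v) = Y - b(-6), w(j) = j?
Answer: -3191/4 ≈ -797.75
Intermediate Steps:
s(N, d) = -N/4 + d/4 (s(N, d) = -(N - d)/4 = -N/4 + d/4)
c(k, G) = 3 + G (c(k, G) = G + 3 = 3 + G)
m(Y, v) = 6 + Y (m(Y, v) = Y - 1*(-6) = Y + 6 = 6 + Y)
(s(-106, -5) + (c(-5, -4)*(-25))*(-29)) + m(-104, w(8)) = ((-¼*(-106) + (¼)*(-5)) + ((3 - 4)*(-25))*(-29)) + (6 - 104) = ((53/2 - 5/4) - 1*(-25)*(-29)) - 98 = (101/4 + 25*(-29)) - 98 = (101/4 - 725) - 98 = -2799/4 - 98 = -3191/4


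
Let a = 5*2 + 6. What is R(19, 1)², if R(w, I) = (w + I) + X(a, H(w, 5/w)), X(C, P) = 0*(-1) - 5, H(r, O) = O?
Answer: 225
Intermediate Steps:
a = 16 (a = 10 + 6 = 16)
X(C, P) = -5 (X(C, P) = 0 - 5 = -5)
R(w, I) = -5 + I + w (R(w, I) = (w + I) - 5 = (I + w) - 5 = -5 + I + w)
R(19, 1)² = (-5 + 1 + 19)² = 15² = 225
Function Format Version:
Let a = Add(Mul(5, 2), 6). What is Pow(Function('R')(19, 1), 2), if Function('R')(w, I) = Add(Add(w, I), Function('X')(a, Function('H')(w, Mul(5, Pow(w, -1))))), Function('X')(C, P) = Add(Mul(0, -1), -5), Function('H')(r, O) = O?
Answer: 225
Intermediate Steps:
a = 16 (a = Add(10, 6) = 16)
Function('X')(C, P) = -5 (Function('X')(C, P) = Add(0, -5) = -5)
Function('R')(w, I) = Add(-5, I, w) (Function('R')(w, I) = Add(Add(w, I), -5) = Add(Add(I, w), -5) = Add(-5, I, w))
Pow(Function('R')(19, 1), 2) = Pow(Add(-5, 1, 19), 2) = Pow(15, 2) = 225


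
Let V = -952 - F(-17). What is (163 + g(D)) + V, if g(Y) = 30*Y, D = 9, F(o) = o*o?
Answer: -808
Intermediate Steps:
F(o) = o²
V = -1241 (V = -952 - 1*(-17)² = -952 - 1*289 = -952 - 289 = -1241)
(163 + g(D)) + V = (163 + 30*9) - 1241 = (163 + 270) - 1241 = 433 - 1241 = -808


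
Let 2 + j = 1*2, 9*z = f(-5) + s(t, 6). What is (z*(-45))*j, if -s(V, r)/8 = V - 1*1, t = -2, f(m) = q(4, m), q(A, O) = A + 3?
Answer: 0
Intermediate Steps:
q(A, O) = 3 + A
f(m) = 7 (f(m) = 3 + 4 = 7)
s(V, r) = 8 - 8*V (s(V, r) = -8*(V - 1*1) = -8*(V - 1) = -8*(-1 + V) = 8 - 8*V)
z = 31/9 (z = (7 + (8 - 8*(-2)))/9 = (7 + (8 + 16))/9 = (7 + 24)/9 = (⅑)*31 = 31/9 ≈ 3.4444)
j = 0 (j = -2 + 1*2 = -2 + 2 = 0)
(z*(-45))*j = ((31/9)*(-45))*0 = -155*0 = 0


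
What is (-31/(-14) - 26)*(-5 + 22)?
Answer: -5661/14 ≈ -404.36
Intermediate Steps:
(-31/(-14) - 26)*(-5 + 22) = (-31*(-1/14) - 26)*17 = (31/14 - 26)*17 = -333/14*17 = -5661/14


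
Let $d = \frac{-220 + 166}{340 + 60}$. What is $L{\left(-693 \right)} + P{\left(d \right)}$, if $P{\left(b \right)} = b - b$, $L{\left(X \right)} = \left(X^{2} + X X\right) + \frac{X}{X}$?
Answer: $960499$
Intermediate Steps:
$d = - \frac{27}{200}$ ($d = - \frac{54}{400} = \left(-54\right) \frac{1}{400} = - \frac{27}{200} \approx -0.135$)
$L{\left(X \right)} = 1 + 2 X^{2}$ ($L{\left(X \right)} = \left(X^{2} + X^{2}\right) + 1 = 2 X^{2} + 1 = 1 + 2 X^{2}$)
$P{\left(b \right)} = 0$
$L{\left(-693 \right)} + P{\left(d \right)} = \left(1 + 2 \left(-693\right)^{2}\right) + 0 = \left(1 + 2 \cdot 480249\right) + 0 = \left(1 + 960498\right) + 0 = 960499 + 0 = 960499$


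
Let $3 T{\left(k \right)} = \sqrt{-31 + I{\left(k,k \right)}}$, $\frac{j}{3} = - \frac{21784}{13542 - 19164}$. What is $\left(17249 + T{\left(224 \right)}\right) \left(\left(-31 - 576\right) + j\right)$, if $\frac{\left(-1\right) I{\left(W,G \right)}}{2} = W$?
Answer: $- \frac{9622647883}{937} - \frac{557867 i \sqrt{479}}{2811} \approx -1.027 \cdot 10^{7} - 4343.5 i$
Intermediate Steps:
$I{\left(W,G \right)} = - 2 W$
$j = \frac{10892}{937}$ ($j = 3 \left(- \frac{21784}{13542 - 19164}\right) = 3 \left(- \frac{21784}{-5622}\right) = 3 \left(\left(-21784\right) \left(- \frac{1}{5622}\right)\right) = 3 \cdot \frac{10892}{2811} = \frac{10892}{937} \approx 11.624$)
$T{\left(k \right)} = \frac{\sqrt{-31 - 2 k}}{3}$
$\left(17249 + T{\left(224 \right)}\right) \left(\left(-31 - 576\right) + j\right) = \left(17249 + \frac{\sqrt{-31 - 448}}{3}\right) \left(\left(-31 - 576\right) + \frac{10892}{937}\right) = \left(17249 + \frac{\sqrt{-479}}{3}\right) \left(-607 + \frac{10892}{937}\right) = \left(17249 + \frac{i \sqrt{479}}{3}\right) \left(- \frac{557867}{937}\right) = - \frac{9622647883}{937} - \frac{557867 i \sqrt{479}}{2811}$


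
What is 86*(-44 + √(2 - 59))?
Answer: -3784 + 86*I*√57 ≈ -3784.0 + 649.29*I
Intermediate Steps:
86*(-44 + √(2 - 59)) = 86*(-44 + √(-57)) = 86*(-44 + I*√57) = -3784 + 86*I*√57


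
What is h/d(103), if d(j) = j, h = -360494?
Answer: -360494/103 ≈ -3499.9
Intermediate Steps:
h/d(103) = -360494/103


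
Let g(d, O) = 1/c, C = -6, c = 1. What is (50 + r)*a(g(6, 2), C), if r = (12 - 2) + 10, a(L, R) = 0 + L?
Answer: 70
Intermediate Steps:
g(d, O) = 1 (g(d, O) = 1/1 = 1)
a(L, R) = L
r = 20 (r = 10 + 10 = 20)
(50 + r)*a(g(6, 2), C) = (50 + 20)*1 = 70*1 = 70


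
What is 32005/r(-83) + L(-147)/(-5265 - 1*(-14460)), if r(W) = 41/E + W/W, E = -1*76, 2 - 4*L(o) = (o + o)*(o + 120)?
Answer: 4473132932/64365 ≈ 69496.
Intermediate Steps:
L(o) = ½ - o*(120 + o)/2 (L(o) = ½ - (o + o)*(o + 120)/4 = ½ - 2*o*(120 + o)/4 = ½ - o*(120 + o)/2)
E = -76
r(W) = 35/76 (r(W) = 41/(-76) + W/W = 41*(-1/76) + 1 = -41/76 + 1 = 35/76)
32005/r(-83) + L(-147)/(-5265 - 1*(-14460)) = 32005/(35/76) + (½ - 60*(-147) - ½*(-147)²)/(-5265 - 1*(-14460)) = 32005*(76/35) + (½ + 8820 - ½*21609)/(-5265 + 14460) = 486476/7 + (½ + 8820 - 21609/2)/9195 = 486476/7 - 1984*1/9195 = 486476/7 - 1984/9195 = 4473132932/64365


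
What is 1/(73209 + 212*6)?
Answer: 1/74481 ≈ 1.3426e-5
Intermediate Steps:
1/(73209 + 212*6) = 1/(73209 + 1272) = 1/74481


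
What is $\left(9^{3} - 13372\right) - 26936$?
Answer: $-39579$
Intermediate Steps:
$\left(9^{3} - 13372\right) - 26936 = \left(729 - 13372\right) - 26936 = -12643 - 26936 = -39579$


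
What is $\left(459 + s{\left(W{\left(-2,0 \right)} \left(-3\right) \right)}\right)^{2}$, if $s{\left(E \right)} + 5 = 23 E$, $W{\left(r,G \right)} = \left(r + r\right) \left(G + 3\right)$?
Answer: $1643524$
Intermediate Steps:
$W{\left(r,G \right)} = 2 r \left(3 + G\right)$
$s{\left(E \right)} = -5 + 23 E$
$\left(459 + s{\left(W{\left(-2,0 \right)} \left(-3\right) \right)}\right)^{2} = \left(459 - \left(5 - 23 \cdot 2 \left(-2\right) \left(3 + 0\right) \left(-3\right)\right)\right)^{2} = \left(459 - \left(5 - 23 \cdot 2 \left(-2\right) 3 \left(-3\right)\right)\right)^{2} = \left(459 - \left(5 - 23 \left(\left(-12\right) \left(-3\right)\right)\right)\right)^{2} = \left(459 + \left(-5 + 23 \cdot 36\right)\right)^{2} = \left(459 + \left(-5 + 828\right)\right)^{2} = \left(459 + 823\right)^{2} = 1282^{2} = 1643524$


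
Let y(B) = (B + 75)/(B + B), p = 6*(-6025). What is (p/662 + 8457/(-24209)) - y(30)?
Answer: -1817600021/32052716 ≈ -56.707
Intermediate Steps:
p = -36150
y(B) = (75 + B)/(2*B) (y(B) = (75 + B)/((2*B)) = (75 + B)*(1/(2*B)) = (75 + B)/(2*B))
(p/662 + 8457/(-24209)) - y(30) = (-36150/662 + 8457/(-24209)) - (75 + 30)/(2*30) = (-36150*1/662 + 8457*(-1/24209)) - 105/(2*30) = (-18075/331 - 8457/24209) - 1*7/4 = -440376942/8013179 - 7/4 = -1817600021/32052716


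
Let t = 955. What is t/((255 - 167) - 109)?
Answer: -955/21 ≈ -45.476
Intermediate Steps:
t/((255 - 167) - 109) = 955/((255 - 167) - 109) = 955/(88 - 109) = 955/(-21) = 955*(-1/21) = -955/21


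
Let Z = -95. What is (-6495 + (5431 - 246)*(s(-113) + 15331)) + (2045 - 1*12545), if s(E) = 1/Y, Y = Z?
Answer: 1510009523/19 ≈ 7.9474e+7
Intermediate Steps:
Y = -95
s(E) = -1/95 (s(E) = 1/(-95) = -1/95)
(-6495 + (5431 - 246)*(s(-113) + 15331)) + (2045 - 1*12545) = (-6495 + (5431 - 246)*(-1/95 + 15331)) + (2045 - 1*12545) = (-6495 + 5185*(1456444/95)) + (2045 - 12545) = (-6495 + 1510332428/19) - 10500 = 1510209023/19 - 10500 = 1510009523/19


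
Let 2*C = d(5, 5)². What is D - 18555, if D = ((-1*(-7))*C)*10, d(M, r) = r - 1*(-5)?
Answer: -15055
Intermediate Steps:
d(M, r) = 5 + r (d(M, r) = r + 5 = 5 + r)
C = 50 (C = (5 + 5)²/2 = (½)*10² = (½)*100 = 50)
D = 3500 (D = (-1*(-7)*50)*10 = (7*50)*10 = 350*10 = 3500)
D - 18555 = 3500 - 18555 = -15055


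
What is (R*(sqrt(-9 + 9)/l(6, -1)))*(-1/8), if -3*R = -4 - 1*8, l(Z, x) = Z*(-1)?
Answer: 0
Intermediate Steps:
l(Z, x) = -Z
R = 4 (R = -(-4 - 1*8)/3 = -(-4 - 8)/3 = -1/3*(-12) = 4)
(R*(sqrt(-9 + 9)/l(6, -1)))*(-1/8) = (4*(sqrt(-9 + 9)/((-1*6))))*(-1/8) = (4*(sqrt(0)/(-6)))*(-1*1/8) = (4*(0*(-1/6)))*(-1/8) = (4*0)*(-1/8) = 0*(-1/8) = 0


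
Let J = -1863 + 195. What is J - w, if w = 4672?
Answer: -6340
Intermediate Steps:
J = -1668
J - w = -1668 - 1*4672 = -1668 - 4672 = -6340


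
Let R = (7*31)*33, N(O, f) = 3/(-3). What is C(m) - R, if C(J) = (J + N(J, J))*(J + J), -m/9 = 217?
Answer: 7625163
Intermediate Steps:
m = -1953 (m = -9*217 = -1953)
N(O, f) = -1 (N(O, f) = 3*(-⅓) = -1)
R = 7161 (R = 217*33 = 7161)
C(J) = 2*J*(-1 + J) (C(J) = (J - 1)*(J + J) = (-1 + J)*(2*J) = 2*J*(-1 + J))
C(m) - R = 2*(-1953)*(-1 - 1953) - 1*7161 = 2*(-1953)*(-1954) - 7161 = 7632324 - 7161 = 7625163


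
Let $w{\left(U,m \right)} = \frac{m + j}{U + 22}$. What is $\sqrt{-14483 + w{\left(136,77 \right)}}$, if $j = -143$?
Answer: $\frac{i \sqrt{90391010}}{79} \approx 120.35 i$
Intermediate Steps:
$w{\left(U,m \right)} = \frac{-143 + m}{22 + U}$ ($w{\left(U,m \right)} = \frac{m - 143}{U + 22} = \frac{-143 + m}{22 + U}$)
$\sqrt{-14483 + w{\left(136,77 \right)}} = \sqrt{-14483 + \frac{-143 + 77}{22 + 136}} = \sqrt{-14483 + \frac{1}{158} \left(-66\right)} = \sqrt{-14483 - \frac{33}{79}} = \sqrt{- \frac{1144190}{79}} = \frac{i \sqrt{90391010}}{79}$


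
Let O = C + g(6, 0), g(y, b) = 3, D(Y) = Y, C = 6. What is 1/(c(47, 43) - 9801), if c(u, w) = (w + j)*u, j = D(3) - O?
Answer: -1/8062 ≈ -0.00012404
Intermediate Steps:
O = 9 (O = 6 + 3 = 9)
j = -6 (j = 3 - 1*9 = 3 - 9 = -6)
c(u, w) = u*(-6 + w) (c(u, w) = (w - 6)*u = (-6 + w)*u = u*(-6 + w))
1/(c(47, 43) - 9801) = 1/(47*(-6 + 43) - 9801) = 1/(47*37 - 9801) = 1/(1739 - 9801) = 1/(-8062) = -1/8062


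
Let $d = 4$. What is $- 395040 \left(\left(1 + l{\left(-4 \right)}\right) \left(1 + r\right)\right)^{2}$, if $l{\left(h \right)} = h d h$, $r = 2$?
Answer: $-15021396000$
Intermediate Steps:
$l{\left(h \right)} = 4 h^{2}$ ($l{\left(h \right)} = h 4 h = 4 h h = 4 h^{2}$)
$- 395040 \left(\left(1 + l{\left(-4 \right)}\right) \left(1 + r\right)\right)^{2} = - 395040 \left(\left(1 + 4 \left(-4\right)^{2}\right) \left(1 + 2\right)\right)^{2} = - 395040 \left(\left(1 + 4 \cdot 16\right) 3\right)^{2} = - 395040 \left(\left(1 + 64\right) 3\right)^{2} = - 395040 \left(65 \cdot 3\right)^{2} = - 395040 \cdot 195^{2} = \left(-395040\right) 38025 = -15021396000$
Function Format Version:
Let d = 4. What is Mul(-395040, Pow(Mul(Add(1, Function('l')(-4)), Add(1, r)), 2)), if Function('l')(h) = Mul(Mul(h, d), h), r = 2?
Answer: -15021396000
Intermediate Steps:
Function('l')(h) = Mul(4, Pow(h, 2)) (Function('l')(h) = Mul(Mul(h, 4), h) = Mul(Mul(4, h), h) = Mul(4, Pow(h, 2)))
Mul(-395040, Pow(Mul(Add(1, Function('l')(-4)), Add(1, r)), 2)) = Mul(-395040, Pow(Mul(Add(1, Mul(4, Pow(-4, 2))), Add(1, 2)), 2)) = Mul(-395040, Pow(Mul(Add(1, Mul(4, 16)), 3), 2)) = Mul(-395040, Pow(Mul(Add(1, 64), 3), 2)) = Mul(-395040, Pow(Mul(65, 3), 2)) = Mul(-395040, Pow(195, 2)) = Mul(-395040, 38025) = -15021396000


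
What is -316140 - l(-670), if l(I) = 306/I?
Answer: -105906747/335 ≈ -3.1614e+5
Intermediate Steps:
-316140 - l(-670) = -316140 - 306/(-670) = -316140 - 306*(-1)/670 = -316140 - 1*(-153/335) = -316140 + 153/335 = -105906747/335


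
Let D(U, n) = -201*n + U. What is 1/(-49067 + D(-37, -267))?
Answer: 1/4563 ≈ 0.00021915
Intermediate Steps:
D(U, n) = U - 201*n
1/(-49067 + D(-37, -267)) = 1/(-49067 + (-37 - 201*(-267))) = 1/(-49067 + (-37 + 53667)) = 1/(-49067 + 53630) = 1/4563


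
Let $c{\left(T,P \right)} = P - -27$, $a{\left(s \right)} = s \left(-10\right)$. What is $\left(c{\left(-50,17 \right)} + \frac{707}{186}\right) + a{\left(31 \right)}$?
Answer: $- \frac{48769}{186} \approx -262.2$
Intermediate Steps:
$a{\left(s \right)} = - 10 s$
$c{\left(T,P \right)} = 27 + P$ ($c{\left(T,P \right)} = P + 27 = 27 + P$)
$\left(c{\left(-50,17 \right)} + \frac{707}{186}\right) + a{\left(31 \right)} = \left(\left(27 + 17\right) + \frac{707}{186}\right) - 310 = \left(44 + 707 \cdot \frac{1}{186}\right) - 310 = \left(44 + \frac{707}{186}\right) - 310 = \frac{8891}{186} - 310 = - \frac{48769}{186}$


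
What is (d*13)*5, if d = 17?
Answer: 1105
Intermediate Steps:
(d*13)*5 = (17*13)*5 = 221*5 = 1105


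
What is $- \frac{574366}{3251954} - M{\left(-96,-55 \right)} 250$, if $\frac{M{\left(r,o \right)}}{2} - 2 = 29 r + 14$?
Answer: $\frac{2250351880817}{1625977} \approx 1.384 \cdot 10^{6}$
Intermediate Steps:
$M{\left(r,o \right)} = 32 + 58 r$ ($M{\left(r,o \right)} = 4 + 2 \left(29 r + 14\right) = 4 + 2 \left(14 + 29 r\right) = 4 + \left(28 + 58 r\right) = 32 + 58 r$)
$- \frac{574366}{3251954} - M{\left(-96,-55 \right)} 250 = - \frac{574366}{3251954} - \left(32 + 58 \left(-96\right)\right) 250 = \left(-574366\right) \frac{1}{3251954} - \left(32 - 5568\right) 250 = - \frac{287183}{1625977} - \left(-5536\right) 250 = - \frac{287183}{1625977} - -1384000 = - \frac{287183}{1625977} + 1384000 = \frac{2250351880817}{1625977}$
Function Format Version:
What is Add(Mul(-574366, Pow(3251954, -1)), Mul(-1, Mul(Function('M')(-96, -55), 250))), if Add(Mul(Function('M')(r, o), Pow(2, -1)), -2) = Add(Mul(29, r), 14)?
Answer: Rational(2250351880817, 1625977) ≈ 1.3840e+6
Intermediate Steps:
Function('M')(r, o) = Add(32, Mul(58, r)) (Function('M')(r, o) = Add(4, Mul(2, Add(Mul(29, r), 14))) = Add(4, Mul(2, Add(14, Mul(29, r)))) = Add(4, Add(28, Mul(58, r))) = Add(32, Mul(58, r)))
Add(Mul(-574366, Pow(3251954, -1)), Mul(-1, Mul(Function('M')(-96, -55), 250))) = Add(Mul(-574366, Pow(3251954, -1)), Mul(-1, Mul(Add(32, Mul(58, -96)), 250))) = Add(Mul(-574366, Rational(1, 3251954)), Mul(-1, Mul(Add(32, -5568), 250))) = Add(Rational(-287183, 1625977), Mul(-1, Mul(-5536, 250))) = Add(Rational(-287183, 1625977), Mul(-1, -1384000)) = Add(Rational(-287183, 1625977), 1384000) = Rational(2250351880817, 1625977)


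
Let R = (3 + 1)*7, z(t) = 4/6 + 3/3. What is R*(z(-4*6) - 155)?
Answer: -12880/3 ≈ -4293.3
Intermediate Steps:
z(t) = 5/3 (z(t) = 4*(⅙) + 3*(⅓) = ⅔ + 1 = 5/3)
R = 28 (R = 4*7 = 28)
R*(z(-4*6) - 155) = 28*(5/3 - 155) = 28*(-460/3) = -12880/3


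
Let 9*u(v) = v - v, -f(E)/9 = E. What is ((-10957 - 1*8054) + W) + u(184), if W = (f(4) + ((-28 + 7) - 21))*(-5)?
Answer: -18621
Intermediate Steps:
f(E) = -9*E
u(v) = 0 (u(v) = (v - v)/9 = (⅑)*0 = 0)
W = 390 (W = (-9*4 + ((-28 + 7) - 21))*(-5) = (-36 + (-21 - 21))*(-5) = (-36 - 42)*(-5) = -78*(-5) = 390)
((-10957 - 1*8054) + W) + u(184) = ((-10957 - 1*8054) + 390) + 0 = ((-10957 - 8054) + 390) + 0 = (-19011 + 390) + 0 = -18621 + 0 = -18621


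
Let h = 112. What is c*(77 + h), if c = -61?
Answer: -11529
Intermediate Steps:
c*(77 + h) = -61*(77 + 112) = -61*189 = -11529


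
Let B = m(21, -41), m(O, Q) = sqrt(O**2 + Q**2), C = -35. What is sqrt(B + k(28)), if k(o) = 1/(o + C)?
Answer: sqrt(-7 + 49*sqrt(2122))/7 ≈ 6.7766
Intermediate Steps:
k(o) = 1/(-35 + o) (k(o) = 1/(o - 35) = 1/(-35 + o))
B = sqrt(2122) (B = sqrt(21**2 + (-41)**2) = sqrt(441 + 1681) = sqrt(2122) ≈ 46.065)
sqrt(B + k(28)) = sqrt(sqrt(2122) + 1/(-35 + 28)) = sqrt(sqrt(2122) + 1/(-7)) = sqrt(sqrt(2122) - 1/7) = sqrt(-1/7 + sqrt(2122))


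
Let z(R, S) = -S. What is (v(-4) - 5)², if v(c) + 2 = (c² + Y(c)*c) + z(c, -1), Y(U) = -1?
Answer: 196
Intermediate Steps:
v(c) = -1 + c² - c (v(c) = -2 + ((c² - c) - 1*(-1)) = -2 + ((c² - c) + 1) = -2 + (1 + c² - c) = -1 + c² - c)
(v(-4) - 5)² = ((-1 + (-4)² - 1*(-4)) - 5)² = ((-1 + 16 + 4) - 5)² = (19 - 5)² = 14² = 196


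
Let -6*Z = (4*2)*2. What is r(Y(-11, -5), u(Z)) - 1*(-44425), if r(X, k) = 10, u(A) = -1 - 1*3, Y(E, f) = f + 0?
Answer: 44435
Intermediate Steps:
Z = -8/3 (Z = -4*2*2/6 = -4*2/3 = -⅙*16 = -8/3 ≈ -2.6667)
Y(E, f) = f
u(A) = -4 (u(A) = -1 - 3 = -4)
r(Y(-11, -5), u(Z)) - 1*(-44425) = 10 - 1*(-44425) = 10 + 44425 = 44435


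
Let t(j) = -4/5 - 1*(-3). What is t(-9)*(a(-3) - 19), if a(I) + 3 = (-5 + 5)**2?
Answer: -242/5 ≈ -48.400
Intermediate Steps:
a(I) = -3 (a(I) = -3 + (-5 + 5)**2 = -3 + 0**2 = -3 + 0 = -3)
t(j) = 11/5 (t(j) = -4*1/5 + 3 = -4/5 + 3 = 11/5)
t(-9)*(a(-3) - 19) = 11*(-3 - 19)/5 = (11/5)*(-22) = -242/5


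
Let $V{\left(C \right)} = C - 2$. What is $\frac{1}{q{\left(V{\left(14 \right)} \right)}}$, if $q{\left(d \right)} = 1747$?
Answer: $\frac{1}{1747} \approx 0.00057241$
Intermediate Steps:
$V{\left(C \right)} = -2 + C$ ($V{\left(C \right)} = C - 2 = -2 + C$)
$\frac{1}{q{\left(V{\left(14 \right)} \right)}} = \frac{1}{1747}$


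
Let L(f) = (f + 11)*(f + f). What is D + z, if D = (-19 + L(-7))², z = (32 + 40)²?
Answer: 10809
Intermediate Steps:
z = 5184 (z = 72² = 5184)
L(f) = 2*f*(11 + f) (L(f) = (11 + f)*(2*f) = 2*f*(11 + f))
D = 5625 (D = (-19 + 2*(-7)*(11 - 7))² = (-19 + 2*(-7)*4)² = (-19 - 56)² = (-75)² = 5625)
D + z = 5625 + 5184 = 10809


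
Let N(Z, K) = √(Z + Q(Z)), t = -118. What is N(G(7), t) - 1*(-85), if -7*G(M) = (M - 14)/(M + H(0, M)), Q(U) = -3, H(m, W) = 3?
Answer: 85 + I*√290/10 ≈ 85.0 + 1.7029*I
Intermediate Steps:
G(M) = -(-14 + M)/(7*(3 + M)) (G(M) = -(M - 14)/(7*(M + 3)) = -(-14 + M)/(7*(3 + M)))
N(Z, K) = √(-3 + Z) (N(Z, K) = √(Z - 3) = √(-3 + Z))
N(G(7), t) - 1*(-85) = √(-3 + (14 - 1*7)/(7*(3 + 7))) - 1*(-85) = √(-3 + (⅐)*(14 - 7)/10) + 85 = √(-3 + (⅐)*(⅒)*7) + 85 = √(-3 + ⅒) + 85 = √(-29/10) + 85 = I*√290/10 + 85 = 85 + I*√290/10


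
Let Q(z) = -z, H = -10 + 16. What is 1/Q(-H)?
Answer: ⅙ ≈ 0.16667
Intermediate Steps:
H = 6
1/Q(-H) = 1/(-(-1)*6) = 1/(-1*(-6)) = 1/6 = ⅙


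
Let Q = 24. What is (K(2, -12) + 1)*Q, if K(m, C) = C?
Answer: -264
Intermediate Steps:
(K(2, -12) + 1)*Q = (-12 + 1)*24 = -11*24 = -264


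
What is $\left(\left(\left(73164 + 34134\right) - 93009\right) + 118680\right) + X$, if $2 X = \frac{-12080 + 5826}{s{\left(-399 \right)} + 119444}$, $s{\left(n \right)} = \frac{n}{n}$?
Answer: $\frac{15882479078}{119445} \approx 1.3297 \cdot 10^{5}$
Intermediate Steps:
$s{\left(n \right)} = 1$
$X = - \frac{3127}{119445}$ ($X = \frac{\left(-12080 + 5826\right) \frac{1}{1 + 119444}}{2} = \frac{\left(-6254\right) \frac{1}{119445}}{2} = \frac{1}{2} \left(- \frac{6254}{119445}\right) = - \frac{3127}{119445} \approx -0.026179$)
$\left(\left(\left(73164 + 34134\right) - 93009\right) + 118680\right) + X = \left(\left(\left(73164 + 34134\right) - 93009\right) + 118680\right) - \frac{3127}{119445} = \left(\left(107298 - 93009\right) + 118680\right) - \frac{3127}{119445} = \left(14289 + 118680\right) - \frac{3127}{119445} = 132969 - \frac{3127}{119445} = \frac{15882479078}{119445}$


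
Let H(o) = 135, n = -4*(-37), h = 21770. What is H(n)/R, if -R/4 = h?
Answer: -27/17416 ≈ -0.0015503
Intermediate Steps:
n = 148
R = -87080 (R = -4*21770 = -87080)
H(n)/R = 135/(-87080) = 135*(-1/87080) = -27/17416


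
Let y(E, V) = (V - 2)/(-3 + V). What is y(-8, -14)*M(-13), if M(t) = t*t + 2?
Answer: 2736/17 ≈ 160.94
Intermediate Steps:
y(E, V) = (-2 + V)/(-3 + V)
M(t) = 2 + t² (M(t) = t² + 2 = 2 + t²)
y(-8, -14)*M(-13) = ((-2 - 14)/(-3 - 14))*(2 + (-13)²) = (-16/(-17))*(2 + 169) = -1/17*(-16)*171 = (16/17)*171 = 2736/17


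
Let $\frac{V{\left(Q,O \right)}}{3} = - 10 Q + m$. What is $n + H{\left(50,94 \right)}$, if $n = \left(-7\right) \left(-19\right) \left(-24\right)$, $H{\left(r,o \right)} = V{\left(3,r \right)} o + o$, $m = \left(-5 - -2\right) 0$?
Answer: $-11558$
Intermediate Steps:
$m = 0$ ($m = \left(-5 + 2\right) 0 = \left(-3\right) 0 = 0$)
$V{\left(Q,O \right)} = - 30 Q$ ($V{\left(Q,O \right)} = 3 \left(- 10 Q + 0\right) = 3 \left(- 10 Q\right) = - 30 Q$)
$H{\left(r,o \right)} = - 89 o$ ($H{\left(r,o \right)} = \left(-30\right) 3 o + o = - 90 o + o = - 89 o$)
$n = -3192$ ($n = 133 \left(-24\right) = -3192$)
$n + H{\left(50,94 \right)} = -3192 - 8366 = -11558$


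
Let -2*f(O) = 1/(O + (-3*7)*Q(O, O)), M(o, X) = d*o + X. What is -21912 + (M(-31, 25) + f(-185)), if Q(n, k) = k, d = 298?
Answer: -230325001/7400 ≈ -31125.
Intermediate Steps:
M(o, X) = X + 298*o (M(o, X) = 298*o + X = X + 298*o)
f(O) = 1/(40*O) (f(O) = -1/(2*(O + (-3*7)*O)) = -1/(2*(O - 21*O)) = -(-1/(20*O))/2 = -(-1)/(40*O) = 1/(40*O))
-21912 + (M(-31, 25) + f(-185)) = -21912 + ((25 + 298*(-31)) + (1/40)/(-185)) = -21912 + ((25 - 9238) + (1/40)*(-1/185)) = -21912 + (-9213 - 1/7400) = -21912 - 68176201/7400 = -230325001/7400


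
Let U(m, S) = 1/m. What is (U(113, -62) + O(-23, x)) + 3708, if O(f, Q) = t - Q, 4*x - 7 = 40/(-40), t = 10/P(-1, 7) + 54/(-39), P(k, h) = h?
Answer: 76228965/20566 ≈ 3706.6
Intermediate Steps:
t = 4/91 (t = 10/7 + 54/(-39) = 10*(⅐) + 54*(-1/39) = 10/7 - 18/13 = 4/91 ≈ 0.043956)
x = 3/2 (x = 7/4 + (40/(-40))/4 = 7/4 + (40*(-1/40))/4 = 7/4 + (¼)*(-1) = 7/4 - ¼ = 3/2 ≈ 1.5000)
O(f, Q) = 4/91 - Q
(U(113, -62) + O(-23, x)) + 3708 = (1/113 + (4/91 - 1*3/2)) + 3708 = (1/113 + (4/91 - 3/2)) + 3708 = (1/113 - 265/182) + 3708 = -29763/20566 + 3708 = 76228965/20566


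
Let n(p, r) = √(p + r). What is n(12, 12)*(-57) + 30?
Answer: 30 - 114*√6 ≈ -249.24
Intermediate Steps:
n(12, 12)*(-57) + 30 = √(12 + 12)*(-57) + 30 = √24*(-57) + 30 = (2*√6)*(-57) + 30 = -114*√6 + 30 = 30 - 114*√6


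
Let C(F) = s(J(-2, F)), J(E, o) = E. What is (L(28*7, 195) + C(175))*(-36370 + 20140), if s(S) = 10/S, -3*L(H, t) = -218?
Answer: -1098230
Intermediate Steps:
L(H, t) = 218/3 (L(H, t) = -⅓*(-218) = 218/3)
C(F) = -5 (C(F) = 10/(-2) = 10*(-½) = -5)
(L(28*7, 195) + C(175))*(-36370 + 20140) = (218/3 - 5)*(-36370 + 20140) = (203/3)*(-16230) = -1098230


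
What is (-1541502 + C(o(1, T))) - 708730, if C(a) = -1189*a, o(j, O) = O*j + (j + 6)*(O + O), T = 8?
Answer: -2392912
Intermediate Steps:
o(j, O) = O*j + 2*O*(6 + j) (o(j, O) = O*j + (6 + j)*(2*O) = O*j + 2*O*(6 + j))
(-1541502 + C(o(1, T))) - 708730 = (-1541502 - 3567*8*(4 + 1)) - 708730 = (-1541502 - 3567*8*5) - 708730 = (-1541502 - 1189*120) - 708730 = (-1541502 - 142680) - 708730 = -1684182 - 708730 = -2392912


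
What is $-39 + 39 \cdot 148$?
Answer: $5733$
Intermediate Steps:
$-39 + 39 \cdot 148 = -39 + 5772 = 5733$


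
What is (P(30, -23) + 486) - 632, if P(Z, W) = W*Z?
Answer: -836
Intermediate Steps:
(P(30, -23) + 486) - 632 = (-23*30 + 486) - 632 = (-690 + 486) - 632 = -204 - 632 = -836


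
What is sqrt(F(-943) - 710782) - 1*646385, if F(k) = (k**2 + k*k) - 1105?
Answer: -646385 + sqrt(1066611) ≈ -6.4535e+5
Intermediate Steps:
F(k) = -1105 + 2*k**2 (F(k) = (k**2 + k**2) - 1105 = 2*k**2 - 1105 = -1105 + 2*k**2)
sqrt(F(-943) - 710782) - 1*646385 = sqrt((-1105 + 2*(-943)**2) - 710782) - 1*646385 = sqrt((-1105 + 2*889249) - 710782) - 646385 = sqrt((-1105 + 1778498) - 710782) - 646385 = sqrt(1777393 - 710782) - 646385 = sqrt(1066611) - 646385 = -646385 + sqrt(1066611)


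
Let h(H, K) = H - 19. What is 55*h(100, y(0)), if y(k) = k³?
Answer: 4455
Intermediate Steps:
h(H, K) = -19 + H
55*h(100, y(0)) = 55*(-19 + 100) = 55*81 = 4455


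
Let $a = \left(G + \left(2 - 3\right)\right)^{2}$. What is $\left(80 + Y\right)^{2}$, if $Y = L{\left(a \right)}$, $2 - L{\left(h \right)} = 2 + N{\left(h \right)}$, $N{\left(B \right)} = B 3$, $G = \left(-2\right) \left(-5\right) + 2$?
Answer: $80089$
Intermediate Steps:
$G = 12$ ($G = 10 + 2 = 12$)
$N{\left(B \right)} = 3 B$
$a = 121$ ($a = \left(12 + \left(2 - 3\right)\right)^{2} = \left(12 - 1\right)^{2} = 11^{2} = 121$)
$L{\left(h \right)} = - 3 h$ ($L{\left(h \right)} = 2 - \left(2 + 3 h\right) = - 3 h$)
$Y = -363$ ($Y = \left(-3\right) 121 = -363$)
$\left(80 + Y\right)^{2} = \left(80 - 363\right)^{2} = \left(-283\right)^{2} = 80089$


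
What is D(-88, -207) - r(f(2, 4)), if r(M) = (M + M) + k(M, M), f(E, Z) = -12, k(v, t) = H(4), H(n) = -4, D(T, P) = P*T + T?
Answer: 18156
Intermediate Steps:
D(T, P) = T + P*T
k(v, t) = -4
r(M) = -4 + 2*M (r(M) = (M + M) - 4 = 2*M - 4 = -4 + 2*M)
D(-88, -207) - r(f(2, 4)) = -88*(1 - 207) - (-4 + 2*(-12)) = -88*(-206) - (-4 - 24) = 18128 - 1*(-28) = 18128 + 28 = 18156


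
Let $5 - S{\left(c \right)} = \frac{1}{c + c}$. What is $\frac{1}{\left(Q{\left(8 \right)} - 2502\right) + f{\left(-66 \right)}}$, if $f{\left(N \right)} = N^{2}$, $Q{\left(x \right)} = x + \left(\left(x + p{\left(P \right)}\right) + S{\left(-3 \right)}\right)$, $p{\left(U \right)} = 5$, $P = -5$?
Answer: $\frac{6}{11281} \approx 0.00053187$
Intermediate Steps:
$S{\left(c \right)} = 5 - \frac{1}{2 c}$ ($S{\left(c \right)} = 5 - \frac{1}{c + c} = 5 - \frac{1}{2 c}$)
$Q{\left(x \right)} = \frac{61}{6} + 2 x$ ($Q{\left(x \right)} = x + \left(\left(x + 5\right) + \left(5 - \frac{1}{2 \left(-3\right)}\right)\right) = x + \left(\left(5 + x\right) + \left(5 - - \frac{1}{6}\right)\right) = x + \left(\left(5 + x\right) + \left(5 + \frac{1}{6}\right)\right) = x + \left(\left(5 + x\right) + \frac{31}{6}\right) = x + \left(\frac{61}{6} + x\right) = \frac{61}{6} + 2 x$)
$\frac{1}{\left(Q{\left(8 \right)} - 2502\right) + f{\left(-66 \right)}} = \frac{1}{\left(\left(\frac{61}{6} + 2 \cdot 8\right) - 2502\right) + \left(-66\right)^{2}} = \frac{1}{\left(\left(\frac{61}{6} + 16\right) - 2502\right) + 4356} = \frac{1}{\left(\frac{157}{6} - 2502\right) + 4356} = \frac{1}{- \frac{14855}{6} + 4356} = \frac{1}{\frac{11281}{6}} = \frac{6}{11281}$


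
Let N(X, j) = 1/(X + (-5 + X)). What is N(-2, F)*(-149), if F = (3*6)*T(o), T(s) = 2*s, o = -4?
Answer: 149/9 ≈ 16.556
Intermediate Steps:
F = -144 (F = (3*6)*(2*(-4)) = 18*(-8) = -144)
N(X, j) = 1/(-5 + 2*X)
N(-2, F)*(-149) = -149/(-5 + 2*(-2)) = -149/(-5 - 4) = -149/(-9) = -⅑*(-149) = 149/9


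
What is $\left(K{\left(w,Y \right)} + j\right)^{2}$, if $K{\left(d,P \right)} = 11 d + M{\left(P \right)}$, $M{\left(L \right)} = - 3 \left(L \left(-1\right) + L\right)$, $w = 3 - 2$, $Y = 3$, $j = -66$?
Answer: $3025$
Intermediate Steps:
$w = 1$ ($w = 3 - 2 = 1$)
$M{\left(L \right)} = 0$ ($M{\left(L \right)} = - 3 \left(- L + L\right) = \left(-3\right) 0 = 0$)
$K{\left(d,P \right)} = 11 d$ ($K{\left(d,P \right)} = 11 d + 0 = 11 d$)
$\left(K{\left(w,Y \right)} + j\right)^{2} = \left(11 \cdot 1 - 66\right)^{2} = \left(11 - 66\right)^{2} = \left(-55\right)^{2} = 3025$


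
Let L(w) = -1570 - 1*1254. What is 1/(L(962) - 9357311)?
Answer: -1/9360135 ≈ -1.0684e-7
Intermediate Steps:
L(w) = -2824 (L(w) = -1570 - 1254 = -2824)
1/(L(962) - 9357311) = 1/(-2824 - 9357311) = 1/(-9360135) = -1/9360135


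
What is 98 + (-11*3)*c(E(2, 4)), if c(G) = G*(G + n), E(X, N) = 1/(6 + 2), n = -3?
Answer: 7031/64 ≈ 109.86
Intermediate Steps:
E(X, N) = ⅛ (E(X, N) = 1/8 = ⅛)
c(G) = G*(-3 + G) (c(G) = G*(G - 3) = G*(-3 + G))
98 + (-11*3)*c(E(2, 4)) = 98 + (-11*3)*((-3 + ⅛)/8) = 98 - 33*(-23)/(8*8) = 98 - 33*(-23/64) = 98 + 759/64 = 7031/64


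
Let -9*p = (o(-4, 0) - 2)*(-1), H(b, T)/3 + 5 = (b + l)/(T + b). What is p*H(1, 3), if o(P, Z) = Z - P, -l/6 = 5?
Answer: -49/6 ≈ -8.1667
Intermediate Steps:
l = -30 (l = -6*5 = -30)
H(b, T) = -15 + 3*(-30 + b)/(T + b) (H(b, T) = -15 + 3*((b - 30)/(T + b)) = -15 + 3*((-30 + b)/(T + b)) = -15 + 3*(-30 + b)/(T + b))
p = 2/9 (p = -((0 - 1*(-4)) - 2)*(-1)/9 = -((0 + 4) - 2)*(-1)/9 = -(4 - 2)*(-1)/9 = -2*(-1)/9 = -⅑*(-2) = 2/9 ≈ 0.22222)
p*H(1, 3) = 2*(3*(-30 - 5*3 - 4*1)/(3 + 1))/9 = 2*(3*(-30 - 15 - 4)/4)/9 = 2*(3*(¼)*(-49))/9 = (2/9)*(-147/4) = -49/6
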